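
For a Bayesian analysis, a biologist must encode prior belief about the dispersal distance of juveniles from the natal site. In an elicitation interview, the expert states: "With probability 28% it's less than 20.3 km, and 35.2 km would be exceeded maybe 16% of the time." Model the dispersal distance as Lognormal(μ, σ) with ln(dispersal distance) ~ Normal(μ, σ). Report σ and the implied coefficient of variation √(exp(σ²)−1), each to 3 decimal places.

σ ≈ 0.349, CV ≈ 0.360

If T ~ Lognormal(μ,σ) then ln T ~ Normal(μ,σ), so the p-quantile of ln T is μ + z_p·σ.
ln(20.3) = 3.011 and ln(35.2) = 3.561; z_{0.28} = -0.5828, z_{0.84} = 0.9945.
σ = (3.561 − 3.011)/(0.9945 − (-0.5828)) = 0.349.
μ = 3.011 − (-0.5828)·0.349 = 3.214.
CV = √(exp(σ²)−1) = √(exp(0.1218)−1) = 0.360.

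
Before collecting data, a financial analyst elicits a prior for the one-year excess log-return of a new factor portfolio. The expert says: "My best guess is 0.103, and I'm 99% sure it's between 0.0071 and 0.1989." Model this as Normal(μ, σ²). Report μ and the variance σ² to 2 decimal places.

A symmetric 99% interval runs μ ± z·σ with z = 2.576.
Half-width = 0.0959, so σ = 0.0959/2.576 = 0.037 and σ² = 0.00.
μ is the stated best guess, 0.10.

μ = 0.10, σ² = 0.00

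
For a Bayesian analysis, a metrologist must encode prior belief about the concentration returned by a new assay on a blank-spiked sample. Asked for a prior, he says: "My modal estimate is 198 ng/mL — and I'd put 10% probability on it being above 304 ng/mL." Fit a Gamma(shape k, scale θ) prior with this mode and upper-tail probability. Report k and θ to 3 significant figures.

k ≈ 11.2, θ ≈ 19.5

Gamma(k,θ) with k>1 has mode (k−1)θ, so θ = 198/(k−1).
Need P(X < 304) = 0.9 with θ tied to k this way. Start at k = 2, θ = 198: P(X<304) ≈ 0.454.
Too low — raise k to concentrate. Iterating converges to k ≈ 11.2.
Then θ = 198/(11.2−1) ≈ 19.5.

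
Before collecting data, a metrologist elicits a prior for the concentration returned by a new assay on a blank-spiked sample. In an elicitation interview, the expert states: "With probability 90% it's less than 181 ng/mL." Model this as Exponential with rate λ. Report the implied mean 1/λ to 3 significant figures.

P(T < 181.0) = 1 − e^(−λ·181.0) = 0.9, so λ = −ln(1−0.9)/181.0 = −ln(0.1)/181.0 = 0.0127.
Mean = 1/λ = 78.6 ng/mL.

mean ≈ 78.6 ng/mL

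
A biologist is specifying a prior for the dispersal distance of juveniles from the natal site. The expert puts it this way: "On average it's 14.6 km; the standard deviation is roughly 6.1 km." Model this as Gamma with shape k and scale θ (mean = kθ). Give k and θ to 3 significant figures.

k ≈ 5.73, θ ≈ 2.55

For Gamma(k, scale θ): mean = kθ, variance = kθ², so CV = 1/√k.
CV = SD/mean = 6.1/14.6 = 0.4178, hence k = 1/CV² = 5.73.
Then θ = mean/k = 14.6/5.73 = 2.55.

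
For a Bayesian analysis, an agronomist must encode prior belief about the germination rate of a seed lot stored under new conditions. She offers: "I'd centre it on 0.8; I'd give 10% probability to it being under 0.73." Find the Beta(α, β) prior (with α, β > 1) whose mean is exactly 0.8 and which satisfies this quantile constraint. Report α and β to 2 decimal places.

α ≈ 45.10, β ≈ 11.28

With mean 0.8 fixed, write α = 0.8s, β = 0.2s where s = α+β.
Need P(θ < 0.73) = 0.1 under Beta(0.8s, 0.2s). Normal approximation: (q−m)/√(m(1−m)/s) ≈ z_{0.1} = -1.28, so s ≈ 0.8·0.2·(-1.28)²/(0.73−0.8)² = 53.6.
At s = 53.6: P(θ<0.73) ≈ 0.105. Adjusting to match 0.1 gives s ≈ 56.38.
So α = 0.8·56.38 ≈ 45.10, β = 0.2·56.38 ≈ 11.28.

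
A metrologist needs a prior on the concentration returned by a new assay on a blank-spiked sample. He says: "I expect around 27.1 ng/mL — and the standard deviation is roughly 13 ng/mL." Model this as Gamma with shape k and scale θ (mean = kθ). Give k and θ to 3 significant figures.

k ≈ 4.35, θ ≈ 6.24

For Gamma(k, scale θ): mean = kθ, variance = kθ², so CV = 1/√k.
CV = SD/mean = 13/27.1 = 0.4797, hence k = 1/CV² = 4.35.
Then θ = mean/k = 27.1/4.35 = 6.24.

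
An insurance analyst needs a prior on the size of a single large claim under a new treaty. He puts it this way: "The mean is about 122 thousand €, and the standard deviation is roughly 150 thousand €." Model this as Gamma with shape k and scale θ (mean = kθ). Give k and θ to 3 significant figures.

k ≈ 0.662, θ ≈ 184

For Gamma(k, scale θ): mean = kθ, variance = kθ², so CV = 1/√k.
CV = SD/mean = 150/122 = 1.23, hence k = 1/CV² = 0.662.
Then θ = mean/k = 122/0.662 = 184.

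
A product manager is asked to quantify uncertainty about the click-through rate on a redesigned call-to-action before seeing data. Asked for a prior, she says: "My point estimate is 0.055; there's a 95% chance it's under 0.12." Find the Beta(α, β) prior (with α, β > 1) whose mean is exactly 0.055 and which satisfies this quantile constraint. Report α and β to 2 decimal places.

α ≈ 2.43, β ≈ 41.74

With mean 0.055 fixed, write α = 0.055s, β = 0.945s where s = α+β.
Need P(θ < 0.12) = 0.95 under Beta(0.055s, 0.945s). Normal approximation: (q−m)/√(m(1−m)/s) ≈ z_{0.95} = 1.64, so s ≈ 0.055·0.945·(1.64)²/(0.12−0.055)² = 33.3.
At s = 33.3: P(θ<0.12) ≈ 0.930. Adjusting to match 0.95 gives s ≈ 44.17.
So α = 0.055·44.17 ≈ 2.43, β = 0.945·44.17 ≈ 41.74.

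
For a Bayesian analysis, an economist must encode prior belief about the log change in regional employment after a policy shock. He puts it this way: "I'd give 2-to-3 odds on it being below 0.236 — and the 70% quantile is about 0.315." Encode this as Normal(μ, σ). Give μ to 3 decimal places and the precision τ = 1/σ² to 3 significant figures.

For Normal(μ,σ), the p-quantile is μ + z_p·σ. Here z_{0.4} = -0.2533, z_{0.7} = 0.5244.
So 0.236 = μ − 0.2533σ and 0.315 = μ + 0.5244σ.
Subtracting: σ = (0.315 − 0.236)/(0.5244 − (-0.2533)) = 0.102.
Then μ = 0.236 − (-0.2533)·0.102 = 0.262.
Precision τ = 1/σ² = 1/0.1016² = 96.9.

μ = 0.262, τ = 96.9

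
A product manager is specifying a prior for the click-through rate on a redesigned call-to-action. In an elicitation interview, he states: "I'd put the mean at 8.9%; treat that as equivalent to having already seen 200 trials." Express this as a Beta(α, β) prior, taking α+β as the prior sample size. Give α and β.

Under the effective-sample-size interpretation, Beta(α, β) has prior mean α/(α+β) and prior sample size α+β.
So α+β = 200 and α/(α+β) = 0.089, giving α = 0.089·200 = 17.8 and β = 200 − 17.8 = 182.2.

α = 17.8, β = 182.2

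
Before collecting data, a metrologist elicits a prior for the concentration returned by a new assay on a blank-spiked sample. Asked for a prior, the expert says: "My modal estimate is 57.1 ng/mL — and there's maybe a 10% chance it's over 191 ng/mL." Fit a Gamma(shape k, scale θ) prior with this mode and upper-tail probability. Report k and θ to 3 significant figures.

k ≈ 2.29, θ ≈ 44.3

Gamma(k,θ) with k>1 has mode (k−1)θ, so θ = 57.1/(k−1).
Need P(X < 191) = 0.9 with θ tied to k this way. Start at k = 2, θ = 57.1: P(X<191) ≈ 0.847.
Too low — raise k to concentrate. Iterating converges to k ≈ 2.29.
Then θ = 57.1/(2.29−1) ≈ 44.3.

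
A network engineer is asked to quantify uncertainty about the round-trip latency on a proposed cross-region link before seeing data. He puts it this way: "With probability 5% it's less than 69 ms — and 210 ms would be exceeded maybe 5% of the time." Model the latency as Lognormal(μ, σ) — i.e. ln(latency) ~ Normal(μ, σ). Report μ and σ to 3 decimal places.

If T ~ Lognormal(μ,σ) then ln T ~ Normal(μ,σ), so the p-quantile of ln T is μ + z_p·σ.
ln(69) = 4.234 and ln(210) = 5.347; z_{0.05} = -1.645, z_{0.95} = 1.645.
σ = (5.347 − 4.234)/(1.645 − (-1.645)) = 0.338.
μ = 4.234 − (-1.645)·0.338 = 4.791.

μ ≈ 4.791, σ ≈ 0.338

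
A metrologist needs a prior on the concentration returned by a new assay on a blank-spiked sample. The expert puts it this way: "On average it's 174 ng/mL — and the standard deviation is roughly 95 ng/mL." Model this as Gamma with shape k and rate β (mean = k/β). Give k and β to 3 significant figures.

For Gamma(k, rate β): mean = k/β, variance = k/β², so CV = 1/√k.
CV = SD/mean = 95/174 = 0.546, hence k = 1/CV² = 3.35.
Then β = k/mean = 3.35/174 = 0.0193.

k ≈ 3.35, β ≈ 0.0193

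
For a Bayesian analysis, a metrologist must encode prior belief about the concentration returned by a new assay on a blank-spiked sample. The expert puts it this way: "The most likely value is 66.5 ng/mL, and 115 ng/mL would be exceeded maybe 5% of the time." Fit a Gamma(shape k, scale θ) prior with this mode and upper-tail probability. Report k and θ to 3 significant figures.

k ≈ 10.3, θ ≈ 7.15

Gamma(k,θ) with k>1 has mode (k−1)θ, so θ = 66.5/(k−1).
Need P(X < 115) = 0.95 with θ tied to k this way. Start at k = 2, θ = 66.5: P(X<115) ≈ 0.516.
Too low — raise k to concentrate. Iterating converges to k ≈ 10.3.
Then θ = 66.5/(10.3−1) ≈ 7.15.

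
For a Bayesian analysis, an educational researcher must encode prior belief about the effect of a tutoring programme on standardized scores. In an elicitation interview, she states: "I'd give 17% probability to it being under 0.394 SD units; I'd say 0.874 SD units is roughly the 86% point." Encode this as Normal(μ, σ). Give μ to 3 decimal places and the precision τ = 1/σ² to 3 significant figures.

For Normal(μ,σ), the p-quantile is μ + z_p·σ. Here z_{0.17} = -0.9542, z_{0.86} = 1.08.
So 0.394 = μ − 0.9542σ and 0.874 = μ + 1.08σ.
Subtracting: σ = (0.874 − 0.394)/(1.08 − (-0.9542)) = 0.236.
Then μ = 0.394 − (-0.9542)·0.236 = 0.619.
Precision τ = 1/σ² = 1/0.2359² = 18.

μ = 0.619, τ = 18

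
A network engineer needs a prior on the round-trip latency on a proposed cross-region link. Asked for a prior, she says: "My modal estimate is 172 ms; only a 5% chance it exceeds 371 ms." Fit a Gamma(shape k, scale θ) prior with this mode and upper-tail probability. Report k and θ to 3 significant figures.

Gamma(k,θ) with k>1 has mode (k−1)θ, so θ = 172/(k−1).
Need P(X < 371) = 0.95 with θ tied to k this way. Start at k = 2, θ = 172: P(X<371) ≈ 0.635.
Too low — raise k to concentrate. Iterating converges to k ≈ 5.66.
Then θ = 172/(5.66−1) ≈ 36.9.

k ≈ 5.66, θ ≈ 36.9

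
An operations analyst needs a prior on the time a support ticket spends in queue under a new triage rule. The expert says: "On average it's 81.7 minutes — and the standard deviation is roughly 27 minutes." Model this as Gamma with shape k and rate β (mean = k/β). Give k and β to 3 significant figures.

k ≈ 9.16, β ≈ 0.112

For Gamma(k, rate β): mean = k/β, variance = k/β², so CV = 1/√k.
CV = SD/mean = 27/81.7 = 0.3305, hence k = 1/CV² = 9.16.
Then β = k/mean = 9.16/81.7 = 0.112.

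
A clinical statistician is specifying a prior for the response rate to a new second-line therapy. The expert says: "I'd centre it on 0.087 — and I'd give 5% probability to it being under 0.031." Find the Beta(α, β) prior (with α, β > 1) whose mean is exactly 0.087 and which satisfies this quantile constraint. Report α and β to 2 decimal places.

α ≈ 4.01, β ≈ 42.08

With mean 0.087 fixed, write α = 0.087s, β = 0.913s where s = α+β.
Need P(θ < 0.031) = 0.05 under Beta(0.087s, 0.913s). Normal approximation: (q−m)/√(m(1−m)/s) ≈ z_{0.05} = -1.64, so s ≈ 0.087·0.913·(-1.64)²/(0.031−0.087)² = 68.5.
At s = 68.5: P(θ<0.031) ≈ 0.019. Adjusting to match 0.05 gives s ≈ 46.09.
So α = 0.087·46.09 ≈ 4.01, β = 0.913·46.09 ≈ 42.08.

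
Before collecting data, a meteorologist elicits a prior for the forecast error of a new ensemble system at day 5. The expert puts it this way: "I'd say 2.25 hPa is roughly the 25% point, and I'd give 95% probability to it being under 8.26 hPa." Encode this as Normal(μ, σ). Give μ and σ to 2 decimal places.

The p-quantile of Normal(μ,σ) is μ + z_p·σ, with z_{0.25} = -0.6745 and z_{0.95} = 1.645.
Eliminate σ: μ = (z₂·x₁ − z₁·x₂)/(z₂ − z₁) = (1.645·2.25 − (-0.6745)·8.26)/2.319 = 4.00.
Then σ = (x₂ − x₁)/(z₂ − z₁) = (8.26 − 2.25)/2.319 = 2.59.

μ = 4.00, σ = 2.59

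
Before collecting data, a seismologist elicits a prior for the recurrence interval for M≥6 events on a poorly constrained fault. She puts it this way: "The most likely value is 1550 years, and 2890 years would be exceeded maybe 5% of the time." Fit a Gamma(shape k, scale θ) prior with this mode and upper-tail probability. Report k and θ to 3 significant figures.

Gamma(k,θ) with k>1 has mode (k−1)θ, so θ = 1550/(k−1).
Need P(X < 2890) = 0.95 with θ tied to k this way. Start at k = 2, θ = 1550: P(X<2890) ≈ 0.556.
Too low — raise k to concentrate. Iterating converges to k ≈ 8.17.
Then θ = 1550/(8.17−1) ≈ 216.

k ≈ 8.17, θ ≈ 216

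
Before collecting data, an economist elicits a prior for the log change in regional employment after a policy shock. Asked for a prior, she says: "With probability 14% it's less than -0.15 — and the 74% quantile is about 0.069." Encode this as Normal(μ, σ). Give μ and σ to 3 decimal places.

For Normal(μ,σ), the p-quantile is μ + z_p·σ. Here z_{0.14} = -1.08, z_{0.74} = 0.6433.
So -0.15 = μ − 1.08σ and 0.069 = μ + 0.6433σ.
Subtracting: σ = (0.069 − -0.15)/(0.6433 − (-1.08)) = 0.127.
Then μ = -0.15 − (-1.08)·0.127 = -0.013.

μ = -0.013, σ = 0.127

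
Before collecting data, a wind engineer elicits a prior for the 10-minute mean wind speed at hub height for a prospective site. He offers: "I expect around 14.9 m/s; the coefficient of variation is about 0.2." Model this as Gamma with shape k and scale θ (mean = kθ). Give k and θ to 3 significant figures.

For Gamma(k, scale θ): mean = kθ, variance = kθ², so CV = 1/√k.
CV = 0.2, hence k = 1/CV² = 25.
Then θ = mean/k = 14.9/25 = 0.596.

k ≈ 25, θ ≈ 0.596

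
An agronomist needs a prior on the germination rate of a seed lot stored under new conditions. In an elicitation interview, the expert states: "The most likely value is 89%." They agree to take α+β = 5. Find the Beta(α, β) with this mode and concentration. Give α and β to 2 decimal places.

For α,β > 1 the Beta mode is (α−1)/(α+β−2). With α+β = 5, the mode is (α−1)/3.
Set (α−1)/3 = 0.89 → α = 1 + 0.89·3 = 3.67.
β = 5 − α = 1.33.

α = 3.67, β = 1.33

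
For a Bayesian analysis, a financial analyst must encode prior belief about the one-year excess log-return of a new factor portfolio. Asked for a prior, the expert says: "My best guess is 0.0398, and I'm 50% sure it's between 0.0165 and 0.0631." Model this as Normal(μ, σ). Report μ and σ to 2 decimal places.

μ = 0.04, σ = 0.03

A symmetric 50% interval runs μ ± z·σ with z = 0.6745.
Half-width = 0.0233, so σ = 0.0233/0.6745 = 0.03.
μ is the stated best guess, 0.04.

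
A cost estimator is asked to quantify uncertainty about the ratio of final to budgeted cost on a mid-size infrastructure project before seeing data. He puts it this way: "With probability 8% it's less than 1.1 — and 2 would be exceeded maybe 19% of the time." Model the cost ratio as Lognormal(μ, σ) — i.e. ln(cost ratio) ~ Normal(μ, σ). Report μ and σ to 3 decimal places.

μ ≈ 0.463, σ ≈ 0.262

If T ~ Lognormal(μ,σ) then ln T ~ Normal(μ,σ), so the p-quantile of ln T is μ + z_p·σ.
ln(1.1) = 0.09531 and ln(2) = 0.6931; z_{0.08} = -1.405, z_{0.81} = 0.8779.
σ = (0.6931 − 0.09531)/(0.8779 − (-1.405)) = 0.262.
μ = 0.09531 − (-1.405)·0.262 = 0.463.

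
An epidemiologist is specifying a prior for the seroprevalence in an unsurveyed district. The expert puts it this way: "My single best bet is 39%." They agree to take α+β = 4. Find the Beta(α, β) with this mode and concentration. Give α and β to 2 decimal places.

For α,β > 1 the Beta mode is (α−1)/(α+β−2). With α+β = 4, the mode is (α−1)/2.
Set (α−1)/2 = 0.39 → α = 1 + 0.39·2 = 1.78.
β = 4 − α = 2.22.

α = 1.78, β = 2.22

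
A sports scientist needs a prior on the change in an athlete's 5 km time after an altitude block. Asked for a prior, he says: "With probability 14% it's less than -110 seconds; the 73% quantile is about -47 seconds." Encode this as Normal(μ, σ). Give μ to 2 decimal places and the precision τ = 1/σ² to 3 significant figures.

μ = -69.80, τ = 0.000722

For Normal(μ,σ), the p-quantile is μ + z_p·σ. Here z_{0.14} = -1.08, z_{0.73} = 0.6128.
So -110 = μ − 1.08σ and -47 = μ + 0.6128σ.
Subtracting: σ = (-47 − -110)/(0.6128 − (-1.08)) = 37.21.
Then μ = -110 − (-1.08)·37.21 = -69.80.
Precision τ = 1/σ² = 1/37.21² = 0.000722.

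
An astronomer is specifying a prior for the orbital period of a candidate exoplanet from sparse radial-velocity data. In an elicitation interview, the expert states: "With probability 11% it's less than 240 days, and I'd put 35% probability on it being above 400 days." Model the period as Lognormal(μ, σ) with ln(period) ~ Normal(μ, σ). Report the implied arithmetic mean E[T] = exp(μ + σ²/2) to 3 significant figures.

E[T] ≈ 372 days

If T ~ Lognormal(μ,σ) then ln T ~ Normal(μ,σ), so the p-quantile of ln T is μ + z_p·σ.
ln(240) = 5.481 and ln(400) = 5.991; z_{0.11} = -1.227, z_{0.65} = 0.3853.
σ = (5.991 − 5.481)/(0.3853 − (-1.227)) = 0.317.
μ = 5.481 − (-1.227)·0.317 = 5.869.
E[T] = exp(μ + σ²/2) = exp(5.869 + 0.0502) = 372 days.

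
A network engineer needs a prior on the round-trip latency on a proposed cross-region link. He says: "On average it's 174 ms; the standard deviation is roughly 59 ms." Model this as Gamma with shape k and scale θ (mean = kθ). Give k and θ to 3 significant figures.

For Gamma(k, scale θ): mean = kθ, variance = kθ², so CV = 1/√k.
CV = SD/mean = 59/174 = 0.3391, hence k = 1/CV² = 8.7.
Then θ = mean/k = 174/8.7 = 20.

k ≈ 8.7, θ ≈ 20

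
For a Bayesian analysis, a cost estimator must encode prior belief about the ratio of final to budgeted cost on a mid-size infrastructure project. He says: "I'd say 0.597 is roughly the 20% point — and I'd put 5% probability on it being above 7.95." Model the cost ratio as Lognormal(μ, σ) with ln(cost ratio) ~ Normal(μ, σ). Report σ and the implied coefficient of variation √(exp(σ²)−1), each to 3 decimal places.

If T ~ Lognormal(μ,σ) then ln T ~ Normal(μ,σ), so the p-quantile of ln T is μ + z_p·σ.
ln(0.597) = -0.5158 and ln(7.95) = 2.073; z_{0.2} = -0.8416, z_{0.95} = 1.645.
σ = (2.073 − -0.5158)/(1.645 − (-0.8416)) = 1.041.
μ = -0.5158 − (-0.8416)·1.041 = 0.360.
CV = √(exp(σ²)−1) = √(exp(1.0842)−1) = 1.399.

σ ≈ 1.041, CV ≈ 1.399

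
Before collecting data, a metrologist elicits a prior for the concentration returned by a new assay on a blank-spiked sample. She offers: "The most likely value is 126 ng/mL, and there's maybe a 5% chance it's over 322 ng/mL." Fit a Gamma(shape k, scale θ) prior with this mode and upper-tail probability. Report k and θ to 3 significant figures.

Gamma(k,θ) with k>1 has mode (k−1)θ, so θ = 126/(k−1).
Need P(X < 322) = 0.95 with θ tied to k this way. Start at k = 2, θ = 126: P(X<322) ≈ 0.724.
Too low — raise k to concentrate. Iterating converges to k ≈ 4.08.
Then θ = 126/(4.08−1) ≈ 41.

k ≈ 4.08, θ ≈ 41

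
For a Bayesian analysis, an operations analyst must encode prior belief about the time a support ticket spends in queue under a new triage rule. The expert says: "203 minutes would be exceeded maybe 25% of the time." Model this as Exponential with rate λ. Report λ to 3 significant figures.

λ ≈ 0.00683

P(T > 203.0) = e^(−λ·203.0) = 0.25, so λ = −ln(0.25)/203.0 = 0.00683.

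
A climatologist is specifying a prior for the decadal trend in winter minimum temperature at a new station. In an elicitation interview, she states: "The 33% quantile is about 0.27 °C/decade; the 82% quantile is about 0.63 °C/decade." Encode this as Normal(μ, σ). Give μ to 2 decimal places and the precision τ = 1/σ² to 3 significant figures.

The p-quantile of Normal(μ,σ) is μ + z_p·σ, with z_{0.33} = -0.4399 and z_{0.82} = 0.9154.
Eliminate σ: μ = (z₂·x₁ − z₁·x₂)/(z₂ − z₁) = (0.9154·0.27 − (-0.4399)·0.63)/1.355 = 0.39.
Then σ = (x₂ − x₁)/(z₂ − z₁) = (0.63 − 0.27)/1.355 = 0.27.
Precision τ = 1/σ² = 1/0.2656² = 14.2.

μ = 0.39, τ = 14.2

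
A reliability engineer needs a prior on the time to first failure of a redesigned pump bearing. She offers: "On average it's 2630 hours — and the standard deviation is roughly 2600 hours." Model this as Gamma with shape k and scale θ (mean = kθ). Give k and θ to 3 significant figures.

k ≈ 1.02, θ ≈ 2570

For Gamma(k, scale θ): mean = kθ, variance = kθ², so CV = 1/√k.
CV = SD/mean = 2600/2630 = 0.9886, hence k = 1/CV² = 1.02.
Then θ = mean/k = 2630/1.02 = 2570.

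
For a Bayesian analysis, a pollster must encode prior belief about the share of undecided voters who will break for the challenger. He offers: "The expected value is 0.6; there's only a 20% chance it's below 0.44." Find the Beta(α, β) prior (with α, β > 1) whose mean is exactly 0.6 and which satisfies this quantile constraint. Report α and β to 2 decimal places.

With mean 0.6 fixed, write α = 0.6s, β = 0.4s where s = α+β.
Need P(θ < 0.44) = 0.2 under Beta(0.6s, 0.4s). Normal approximation: (q−m)/√(m(1−m)/s) ≈ z_{0.2} = -0.842, so s ≈ 0.6·0.4·(-0.842)²/(0.44−0.6)² = 6.6.
At s = 6.6: P(θ<0.44) ≈ 0.198. Adjusting to match 0.2 gives s ≈ 6.50.
So α = 0.6·6.50 ≈ 3.90, β = 0.4·6.50 ≈ 2.60.

α ≈ 3.90, β ≈ 2.60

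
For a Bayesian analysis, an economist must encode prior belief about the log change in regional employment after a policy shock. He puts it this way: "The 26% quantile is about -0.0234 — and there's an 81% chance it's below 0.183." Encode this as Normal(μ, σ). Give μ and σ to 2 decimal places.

For Normal(μ,σ), the p-quantile is μ + z_p·σ. Here z_{0.26} = -0.6433, z_{0.81} = 0.8779.
So -0.0234 = μ − 0.6433σ and 0.183 = μ + 0.8779σ.
Subtracting: σ = (0.183 − -0.0234)/(0.8779 − (-0.6433)) = 0.14.
Then μ = -0.0234 − (-0.6433)·0.14 = 0.06.

μ = 0.06, σ = 0.14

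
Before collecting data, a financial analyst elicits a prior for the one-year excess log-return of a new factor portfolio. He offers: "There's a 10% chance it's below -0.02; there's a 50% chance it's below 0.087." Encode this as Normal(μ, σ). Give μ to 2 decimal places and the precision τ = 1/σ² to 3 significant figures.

μ = 0.09, τ = 143

For Normal(μ,σ), the p-quantile is μ + z_p·σ. Here z_{0.1} = -1.282, z_{0.5} = 0.
So -0.02 = μ − 1.282σ and 0.087 = μ + 0σ.
Subtracting: σ = (0.087 − -0.02)/(0 − (-1.282)) = 0.08.
Then μ = -0.02 − (-1.282)·0.08 = 0.09.
Precision τ = 1/σ² = 1/0.08349² = 143.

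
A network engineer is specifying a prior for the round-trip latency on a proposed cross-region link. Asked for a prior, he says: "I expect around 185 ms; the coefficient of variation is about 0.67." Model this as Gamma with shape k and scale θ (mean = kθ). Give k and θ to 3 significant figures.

k ≈ 2.23, θ ≈ 83

For Gamma(k, scale θ): mean = kθ, variance = kθ², so CV = 1/√k.
CV = 0.67, hence k = 1/CV² = 2.23.
Then θ = mean/k = 185/2.23 = 83.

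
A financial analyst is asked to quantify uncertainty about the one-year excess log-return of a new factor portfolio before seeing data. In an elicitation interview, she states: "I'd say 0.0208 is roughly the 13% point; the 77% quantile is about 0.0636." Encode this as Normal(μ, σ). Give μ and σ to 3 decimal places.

μ = 0.047, σ = 0.023

For Normal(μ,σ), the p-quantile is μ + z_p·σ. Here z_{0.13} = -1.126, z_{0.77} = 0.7388.
So 0.0208 = μ − 1.126σ and 0.0636 = μ + 0.7388σ.
Subtracting: σ = (0.0636 − 0.0208)/(0.7388 − (-1.126)) = 0.023.
Then μ = 0.0208 − (-1.126)·0.023 = 0.047.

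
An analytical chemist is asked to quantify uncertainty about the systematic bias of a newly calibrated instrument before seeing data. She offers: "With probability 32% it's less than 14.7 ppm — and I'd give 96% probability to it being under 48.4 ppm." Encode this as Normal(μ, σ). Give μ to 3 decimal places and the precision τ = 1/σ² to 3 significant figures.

μ = 21.805, τ = 0.00433

For Normal(μ,σ), the p-quantile is μ + z_p·σ. Here z_{0.32} = -0.4677, z_{0.96} = 1.751.
So 14.7 = μ − 0.4677σ and 48.4 = μ + 1.751σ.
Subtracting: σ = (48.4 − 14.7)/(1.751 − (-0.4677)) = 15.191.
Then μ = 14.7 − (-0.4677)·15.191 = 21.805.
Precision τ = 1/σ² = 1/15.19² = 0.00433.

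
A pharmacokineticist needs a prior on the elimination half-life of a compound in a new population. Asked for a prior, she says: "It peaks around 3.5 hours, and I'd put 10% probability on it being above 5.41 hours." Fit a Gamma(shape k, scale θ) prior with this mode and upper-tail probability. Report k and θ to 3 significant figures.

k ≈ 10.9, θ ≈ 0.355

Gamma(k,θ) with k>1 has mode (k−1)θ, so θ = 3.5/(k−1).
Need P(X < 5.41) = 0.9 with θ tied to k this way. Start at k = 2, θ = 3.5: P(X<5.41) ≈ 0.457.
Too low — raise k to concentrate. Iterating converges to k ≈ 10.9.
Then θ = 3.5/(10.9−1) ≈ 0.355.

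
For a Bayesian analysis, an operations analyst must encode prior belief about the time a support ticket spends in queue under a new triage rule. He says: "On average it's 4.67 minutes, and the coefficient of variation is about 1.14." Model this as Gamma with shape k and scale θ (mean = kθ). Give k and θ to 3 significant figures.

For Gamma(k, scale θ): mean = kθ, variance = kθ², so CV = 1/√k.
CV = 1.14, hence k = 1/CV² = 0.769.
Then θ = mean/k = 4.67/0.769 = 6.07.

k ≈ 0.769, θ ≈ 6.07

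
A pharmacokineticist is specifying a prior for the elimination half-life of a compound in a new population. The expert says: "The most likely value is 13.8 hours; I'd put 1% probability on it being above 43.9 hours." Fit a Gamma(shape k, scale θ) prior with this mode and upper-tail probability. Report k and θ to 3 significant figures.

Gamma(k,θ) with k>1 has mode (k−1)θ, so θ = 13.8/(k−1).
Need P(X < 43.9) = 0.99 with θ tied to k this way. Start at k = 2, θ = 13.8: P(X<43.9) ≈ 0.826.
Too low — raise k to concentrate. Iterating converges to k ≈ 4.31.
Then θ = 13.8/(4.31−1) ≈ 4.16.

k ≈ 4.31, θ ≈ 4.16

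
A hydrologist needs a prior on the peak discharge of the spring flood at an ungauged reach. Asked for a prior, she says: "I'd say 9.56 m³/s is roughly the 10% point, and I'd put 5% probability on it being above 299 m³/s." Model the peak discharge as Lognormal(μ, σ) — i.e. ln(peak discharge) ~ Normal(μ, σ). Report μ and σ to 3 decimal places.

If T ~ Lognormal(μ,σ) then ln T ~ Normal(μ,σ), so the p-quantile of ln T is μ + z_p·σ.
ln(9.56) = 2.258 and ln(299) = 5.7; z_{0.1} = -1.282, z_{0.95} = 1.645.
σ = (5.7 − 2.258)/(1.645 − (-1.282)) = 1.176.
μ = 2.258 − (-1.282)·1.176 = 3.765.

μ ≈ 3.765, σ ≈ 1.176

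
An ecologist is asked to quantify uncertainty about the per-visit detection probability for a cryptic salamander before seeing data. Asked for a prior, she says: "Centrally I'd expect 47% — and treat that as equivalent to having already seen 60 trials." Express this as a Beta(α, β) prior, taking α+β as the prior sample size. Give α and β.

Under the effective-sample-size interpretation, Beta(α, β) has prior mean α/(α+β) and prior sample size α+β.
So α+β = 60 and α/(α+β) = 0.47, giving α = 0.47·60 = 28.2 and β = 60 − 28.2 = 31.8.

α = 28.2, β = 31.8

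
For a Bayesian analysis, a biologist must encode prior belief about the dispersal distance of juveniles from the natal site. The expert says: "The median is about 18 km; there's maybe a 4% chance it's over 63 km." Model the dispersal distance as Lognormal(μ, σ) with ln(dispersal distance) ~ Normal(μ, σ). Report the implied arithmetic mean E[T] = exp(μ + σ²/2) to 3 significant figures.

E[T] ≈ 23.3 km

If T ~ Lognormal(μ,σ) then ln T ~ Normal(μ,σ), so the p-quantile of ln T is μ + z_p·σ.
ln(18) = 2.89 and ln(63) = 4.143; z_{0.5} = 0, z_{0.96} = 1.751.
σ = (4.143 − 2.89)/(1.751 − (0)) = 0.716.
μ = 2.89 − (0)·0.716 = 2.890.
E[T] = exp(μ + σ²/2) = exp(2.890 + 0.2560) = 23.3 km.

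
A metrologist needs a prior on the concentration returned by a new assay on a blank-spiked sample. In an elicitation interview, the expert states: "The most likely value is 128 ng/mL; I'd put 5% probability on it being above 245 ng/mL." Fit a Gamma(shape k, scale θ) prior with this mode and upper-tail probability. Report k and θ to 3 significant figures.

Gamma(k,θ) with k>1 has mode (k−1)θ, so θ = 128/(k−1).
Need P(X < 245) = 0.95 with θ tied to k this way. Start at k = 2, θ = 128: P(X<245) ≈ 0.570.
Too low — raise k to concentrate. Iterating converges to k ≈ 7.59.
Then θ = 128/(7.59−1) ≈ 19.4.

k ≈ 7.59, θ ≈ 19.4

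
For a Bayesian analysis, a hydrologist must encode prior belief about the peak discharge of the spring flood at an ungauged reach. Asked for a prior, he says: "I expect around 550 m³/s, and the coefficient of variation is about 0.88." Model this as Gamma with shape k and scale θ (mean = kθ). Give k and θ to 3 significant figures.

For Gamma(k, scale θ): mean = kθ, variance = kθ², so CV = 1/√k.
CV = 0.88, hence k = 1/CV² = 1.29.
Then θ = mean/k = 550/1.29 = 426.

k ≈ 1.29, θ ≈ 426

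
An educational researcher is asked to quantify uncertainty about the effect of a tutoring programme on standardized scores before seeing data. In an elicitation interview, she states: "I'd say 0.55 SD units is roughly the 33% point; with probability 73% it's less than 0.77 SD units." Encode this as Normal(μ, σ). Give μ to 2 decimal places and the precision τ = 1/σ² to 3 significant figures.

μ = 0.64, τ = 22.9

The p-quantile of Normal(μ,σ) is μ + z_p·σ, with z_{0.33} = -0.4399 and z_{0.73} = 0.6128.
Eliminate σ: μ = (z₂·x₁ − z₁·x₂)/(z₂ − z₁) = (0.6128·0.55 − (-0.4399)·0.77)/1.053 = 0.64.
Then σ = (x₂ − x₁)/(z₂ − z₁) = (0.77 − 0.55)/1.053 = 0.21.
Precision τ = 1/σ² = 1/0.209² = 22.9.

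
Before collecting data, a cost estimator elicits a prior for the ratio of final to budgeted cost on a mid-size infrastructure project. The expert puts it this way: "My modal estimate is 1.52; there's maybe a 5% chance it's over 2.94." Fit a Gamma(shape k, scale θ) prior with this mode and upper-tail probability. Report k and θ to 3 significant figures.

k ≈ 7.38, θ ≈ 0.238

Gamma(k,θ) with k>1 has mode (k−1)θ, so θ = 1.52/(k−1).
Need P(X < 2.94) = 0.95 with θ tied to k this way. Start at k = 2, θ = 1.52: P(X<2.94) ≈ 0.576.
Too low — raise k to concentrate. Iterating converges to k ≈ 7.38.
Then θ = 1.52/(7.38−1) ≈ 0.238.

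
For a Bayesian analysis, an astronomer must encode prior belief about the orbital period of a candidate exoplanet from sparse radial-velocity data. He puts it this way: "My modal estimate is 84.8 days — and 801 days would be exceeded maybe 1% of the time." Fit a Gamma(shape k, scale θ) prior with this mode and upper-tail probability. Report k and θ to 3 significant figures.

k ≈ 1.63, θ ≈ 135

Gamma(k,θ) with k>1 has mode (k−1)θ, so θ = 84.8/(k−1).
Need P(X < 801) = 0.99 with θ tied to k this way. Start at k = 2, θ = 84.8: P(X<801) ≈ 0.999.
Too high — lower k to spread out. Iterating converges to k ≈ 1.63.
Then θ = 84.8/(1.63−1) ≈ 135.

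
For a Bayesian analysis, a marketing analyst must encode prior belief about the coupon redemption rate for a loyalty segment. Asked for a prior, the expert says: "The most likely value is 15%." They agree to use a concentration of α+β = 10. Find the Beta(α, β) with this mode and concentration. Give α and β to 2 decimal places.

For α,β > 1 the Beta mode is (α−1)/(α+β−2). With α+β = 10, the mode is (α−1)/8.
Set (α−1)/8 = 0.15 → α = 1 + 0.15·8 = 2.20.
β = 10 − α = 7.80.

α = 2.20, β = 7.80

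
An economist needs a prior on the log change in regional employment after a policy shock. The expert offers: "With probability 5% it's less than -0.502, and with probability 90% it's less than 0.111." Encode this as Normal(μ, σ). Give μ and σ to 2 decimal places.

The p-quantile of Normal(μ,σ) is μ + z_p·σ, with z_{0.05} = -1.645 and z_{0.9} = 1.282.
Eliminate σ: μ = (z₂·x₁ − z₁·x₂)/(z₂ − z₁) = (1.282·-0.502 − (-1.645)·0.111)/2.926 = -0.16.
Then σ = (x₂ − x₁)/(z₂ − z₁) = (0.111 − -0.502)/2.926 = 0.21.

μ = -0.16, σ = 0.21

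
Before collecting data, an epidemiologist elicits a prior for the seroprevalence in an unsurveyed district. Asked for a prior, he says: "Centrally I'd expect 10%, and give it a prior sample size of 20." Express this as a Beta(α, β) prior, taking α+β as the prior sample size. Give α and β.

α = 2, β = 18

Under the effective-sample-size interpretation, Beta(α, β) has prior mean α/(α+β) and prior sample size α+β.
So α+β = 20 and α/(α+β) = 0.1, giving α = 0.1·20 = 2 and β = 20 − 2 = 18.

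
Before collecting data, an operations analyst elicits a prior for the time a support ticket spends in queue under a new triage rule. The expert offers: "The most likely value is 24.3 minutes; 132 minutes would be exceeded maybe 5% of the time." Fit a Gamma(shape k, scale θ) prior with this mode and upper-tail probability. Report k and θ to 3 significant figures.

Gamma(k,θ) with k>1 has mode (k−1)θ, so θ = 24.3/(k−1).
Need P(X < 132) = 0.95 with θ tied to k this way. Start at k = 2, θ = 24.3: P(X<132) ≈ 0.972.
Too high — lower k to spread out. Iterating converges to k ≈ 1.82.
Then θ = 24.3/(1.82−1) ≈ 29.7.

k ≈ 1.82, θ ≈ 29.7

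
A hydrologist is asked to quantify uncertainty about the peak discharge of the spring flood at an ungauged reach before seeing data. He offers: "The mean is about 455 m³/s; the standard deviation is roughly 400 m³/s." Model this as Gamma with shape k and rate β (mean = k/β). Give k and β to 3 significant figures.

For Gamma(k, rate β): mean = k/β, variance = k/β², so CV = 1/√k.
CV = SD/mean = 400/455 = 0.8791, hence k = 1/CV² = 1.29.
Then β = k/mean = 1.29/455 = 0.00284.

k ≈ 1.29, β ≈ 0.00284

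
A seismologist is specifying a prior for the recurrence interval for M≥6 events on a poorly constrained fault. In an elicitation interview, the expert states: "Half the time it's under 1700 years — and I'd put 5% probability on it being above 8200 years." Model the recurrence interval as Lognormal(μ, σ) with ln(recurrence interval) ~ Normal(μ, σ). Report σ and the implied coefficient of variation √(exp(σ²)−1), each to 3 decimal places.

If T ~ Lognormal(μ,σ) then ln T ~ Normal(μ,σ), so the p-quantile of ln T is μ + z_p·σ.
ln(1700) = 7.438 and ln(8200) = 9.012; z_{0.5} = 0, z_{0.95} = 1.645.
σ = (9.012 − 7.438)/(1.645 − (0)) = 0.957.
μ = 7.438 − (0)·0.957 = 7.438.
CV = √(exp(σ²)−1) = √(exp(0.9151)−1) = 1.224.

σ ≈ 0.957, CV ≈ 1.224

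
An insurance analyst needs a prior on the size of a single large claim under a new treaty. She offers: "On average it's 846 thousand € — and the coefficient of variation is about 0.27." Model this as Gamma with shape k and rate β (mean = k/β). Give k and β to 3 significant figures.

For Gamma(k, rate β): mean = k/β, variance = k/β², so CV = 1/√k.
CV = 0.27, hence k = 1/CV² = 13.7.
Then β = k/mean = 13.7/846 = 0.0162.

k ≈ 13.7, β ≈ 0.0162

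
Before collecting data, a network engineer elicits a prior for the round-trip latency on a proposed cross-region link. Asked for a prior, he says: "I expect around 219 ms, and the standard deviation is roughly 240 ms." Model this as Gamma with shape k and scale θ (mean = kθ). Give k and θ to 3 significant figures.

k ≈ 0.833, θ ≈ 263

For Gamma(k, scale θ): mean = kθ, variance = kθ², so CV = 1/√k.
CV = SD/mean = 240/219 = 1.096, hence k = 1/CV² = 0.833.
Then θ = mean/k = 219/0.833 = 263.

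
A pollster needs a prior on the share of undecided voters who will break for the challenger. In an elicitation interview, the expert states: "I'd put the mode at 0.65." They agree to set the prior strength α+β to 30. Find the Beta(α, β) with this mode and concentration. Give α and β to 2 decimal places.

α = 19.20, β = 10.80

For α,β > 1 the Beta mode is (α−1)/(α+β−2). With α+β = 30, the mode is (α−1)/28.
Set (α−1)/28 = 0.65 → α = 1 + 0.65·28 = 19.20.
β = 30 − α = 10.80.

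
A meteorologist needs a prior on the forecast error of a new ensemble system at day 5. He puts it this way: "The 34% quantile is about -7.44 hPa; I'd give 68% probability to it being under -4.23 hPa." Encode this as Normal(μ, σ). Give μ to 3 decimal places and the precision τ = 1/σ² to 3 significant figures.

μ = -5.936, τ = 0.0752

For Normal(μ,σ), the p-quantile is μ + z_p·σ. Here z_{0.34} = -0.4125, z_{0.68} = 0.4677.
So -7.44 = μ − 0.4125σ and -4.23 = μ + 0.4677σ.
Subtracting: σ = (-4.23 − -7.44)/(0.4677 − (-0.4125)) = 3.647.
Then μ = -7.44 − (-0.4125)·3.647 = -5.936.
Precision τ = 1/σ² = 1/3.647² = 0.0752.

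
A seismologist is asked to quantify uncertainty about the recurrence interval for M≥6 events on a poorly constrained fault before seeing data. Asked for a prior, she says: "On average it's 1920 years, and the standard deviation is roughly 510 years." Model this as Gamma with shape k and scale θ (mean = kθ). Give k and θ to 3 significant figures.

For Gamma(k, scale θ): mean = kθ, variance = kθ², so CV = 1/√k.
CV = SD/mean = 510/1920 = 0.2656, hence k = 1/CV² = 14.2.
Then θ = mean/k = 1920/14.2 = 135.

k ≈ 14.2, θ ≈ 135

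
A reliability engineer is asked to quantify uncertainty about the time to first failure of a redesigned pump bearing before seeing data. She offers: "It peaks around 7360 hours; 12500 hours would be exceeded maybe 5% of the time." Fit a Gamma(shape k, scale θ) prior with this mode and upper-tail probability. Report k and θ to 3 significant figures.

Gamma(k,θ) with k>1 has mode (k−1)θ, so θ = 7360/(k−1).
Need P(X < 12500) = 0.95 with θ tied to k this way. Start at k = 2, θ = 7360: P(X<12500) ≈ 0.506.
Too low — raise k to concentrate. Iterating converges to k ≈ 11.
Then θ = 7360/(11−1) ≈ 740.

k ≈ 11, θ ≈ 740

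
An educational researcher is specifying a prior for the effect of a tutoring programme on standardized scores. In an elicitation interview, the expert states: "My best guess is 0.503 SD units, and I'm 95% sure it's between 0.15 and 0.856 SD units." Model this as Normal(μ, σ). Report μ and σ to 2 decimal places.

μ = 0.50, σ = 0.18

A symmetric 95% interval runs μ ± z·σ with z = 1.96.
Half-width = 0.353, so σ = 0.353/1.96 = 0.18.
μ is the stated best guess, 0.50.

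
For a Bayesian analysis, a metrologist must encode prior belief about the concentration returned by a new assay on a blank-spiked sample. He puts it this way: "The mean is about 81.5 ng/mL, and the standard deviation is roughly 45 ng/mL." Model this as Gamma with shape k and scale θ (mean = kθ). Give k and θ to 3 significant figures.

For Gamma(k, scale θ): mean = kθ, variance = kθ², so CV = 1/√k.
CV = SD/mean = 45/81.5 = 0.5521, hence k = 1/CV² = 3.28.
Then θ = mean/k = 81.5/3.28 = 24.8.

k ≈ 3.28, θ ≈ 24.8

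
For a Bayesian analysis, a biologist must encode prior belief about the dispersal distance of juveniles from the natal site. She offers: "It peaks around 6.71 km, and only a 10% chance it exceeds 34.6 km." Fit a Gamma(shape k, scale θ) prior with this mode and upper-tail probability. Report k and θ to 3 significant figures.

Gamma(k,θ) with k>1 has mode (k−1)θ, so θ = 6.71/(k−1).
Need P(X < 34.6) = 0.9 with θ tied to k this way. Start at k = 2, θ = 6.71: P(X<34.6) ≈ 0.965.
Too high — lower k to spread out. Iterating converges to k ≈ 1.65.
Then θ = 6.71/(1.65−1) ≈ 10.3.

k ≈ 1.65, θ ≈ 10.3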